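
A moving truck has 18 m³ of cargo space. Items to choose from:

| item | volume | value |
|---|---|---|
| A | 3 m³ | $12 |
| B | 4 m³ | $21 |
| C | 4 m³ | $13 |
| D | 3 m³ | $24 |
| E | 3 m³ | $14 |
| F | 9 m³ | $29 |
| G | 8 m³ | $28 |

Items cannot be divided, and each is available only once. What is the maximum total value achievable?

$87

Check high-value combinations within 18 m³:
- B+D+E+G: volume 4+3+3+8=18, value 21+24+14+28=87
- A+B+D+G: volume 3+4+3+8=18, value 12+21+24+28=85
- A+B+C+D+E: volume 3+4+4+3+3=17, value 12+21+13+24+14=84
- A+D+E+F: volume 3+3+3+9=18, value 12+24+14+29=79
- C+D+E+G: volume 4+3+3+8=18, value 13+24+14+28=79
Best: $87.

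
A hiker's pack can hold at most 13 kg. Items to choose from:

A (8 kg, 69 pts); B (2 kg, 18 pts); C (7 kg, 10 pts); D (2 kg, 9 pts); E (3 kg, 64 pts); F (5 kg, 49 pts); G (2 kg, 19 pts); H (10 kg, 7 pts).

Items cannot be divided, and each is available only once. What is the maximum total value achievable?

This is a 0/1 knapsack; check combinations near the capacity.
- A+E+G: weight 8+3+2=13, value 69+64+19=152
- A+B+E: weight 8+2+3=13, value 69+18+64=151
- B+E+F+G: weight 2+3+5+2=12, value 18+64+49+19=150
- A+D+E: weight 8+2+3=13, value 69+9+64=142
Best: 152 pts.

152 pts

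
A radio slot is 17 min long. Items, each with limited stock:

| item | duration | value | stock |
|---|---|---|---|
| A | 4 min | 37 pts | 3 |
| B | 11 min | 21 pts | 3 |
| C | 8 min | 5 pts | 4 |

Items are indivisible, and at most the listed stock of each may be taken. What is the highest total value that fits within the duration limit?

111 pts

Top feasible selections:
- 3×A: duration 12, value 111
- 2×A + 1×C: duration 16, value 79
- 2×A: duration 8, value 74
Best: 111 pts.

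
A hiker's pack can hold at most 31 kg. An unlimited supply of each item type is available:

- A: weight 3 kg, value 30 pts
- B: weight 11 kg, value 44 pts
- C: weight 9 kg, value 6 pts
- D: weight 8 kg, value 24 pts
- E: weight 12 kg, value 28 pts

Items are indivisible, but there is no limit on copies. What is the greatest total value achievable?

300 pts

Best value-per-unit is A at 30/3, and filling with it alone uses weight 10×3=30. No mix of the others beats 10×30 = 300.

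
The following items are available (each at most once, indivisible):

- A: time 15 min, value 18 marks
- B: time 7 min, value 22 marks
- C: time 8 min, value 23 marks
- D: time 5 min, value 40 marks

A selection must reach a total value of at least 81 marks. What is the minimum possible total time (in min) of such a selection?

Subsets with value ≥ 81, sorted by total time:
- B+C+D: time 20, value 85
- A+C+D: time 28, value 81
Minimum time: 20 min.

20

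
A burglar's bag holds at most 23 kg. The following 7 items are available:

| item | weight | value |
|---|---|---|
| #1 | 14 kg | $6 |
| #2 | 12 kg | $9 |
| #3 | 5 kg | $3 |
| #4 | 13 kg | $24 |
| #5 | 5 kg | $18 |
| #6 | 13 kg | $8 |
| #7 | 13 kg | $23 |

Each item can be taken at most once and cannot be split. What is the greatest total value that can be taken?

Check high-value combinations within 23 kg:
- #3+#4+#5: weight 5+13+5=23, value 3+24+18=45
- #3+#5+#7: weight 5+5+13=23, value 3+18+23=44
- #4+#5: weight 13+5=18, value 24+18=42
- #5+#7: weight 5+13=18, value 18+23=41
- #2+#3+#5: weight 12+5+5=22, value 9+3+18=30
Best: $45.

$45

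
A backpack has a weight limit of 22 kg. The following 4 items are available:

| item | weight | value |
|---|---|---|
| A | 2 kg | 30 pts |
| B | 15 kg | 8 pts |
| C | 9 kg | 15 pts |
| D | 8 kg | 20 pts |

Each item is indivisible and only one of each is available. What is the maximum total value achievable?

This is a 0/1 knapsack; check combinations near the capacity.
- A+C+D: weight 2+9+8=19, value 30+15+20=65
- A+D: weight 2+8=10, value 30+20=50
- A+C: weight 2+9=11, value 30+15=45
- A+B: weight 2+15=17, value 30+8=38
- C+D: weight 9+8=17, value 15+20=35
Best: 65 pts.

65 pts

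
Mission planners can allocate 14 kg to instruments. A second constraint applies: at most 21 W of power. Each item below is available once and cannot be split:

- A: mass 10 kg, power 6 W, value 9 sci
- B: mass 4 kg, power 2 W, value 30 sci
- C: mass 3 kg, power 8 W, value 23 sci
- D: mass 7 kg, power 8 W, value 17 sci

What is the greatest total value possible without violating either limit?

Feasible sets respecting both limits:
- B+C+D: mass 14, power 18, value 70
- B+C: mass 7, power 10, value 53
- B+D: mass 11, power 10, value 47
- C+D: mass 10, power 16, value 40
Best: 70 sci.

70 sci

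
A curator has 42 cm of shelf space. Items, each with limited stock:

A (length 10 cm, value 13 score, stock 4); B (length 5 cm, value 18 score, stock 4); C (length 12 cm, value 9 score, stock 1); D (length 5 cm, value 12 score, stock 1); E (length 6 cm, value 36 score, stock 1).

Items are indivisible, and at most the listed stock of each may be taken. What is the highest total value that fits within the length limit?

133 score

Best selections within length 42 and stock limits:
- 1×A + 4×B + 1×D + 1×E: length 41, value 133
- 1×A + 4×B + 1×E: length 36, value 121
- 4×B + 1×D + 1×E: length 31, value 120
Best: 133 score.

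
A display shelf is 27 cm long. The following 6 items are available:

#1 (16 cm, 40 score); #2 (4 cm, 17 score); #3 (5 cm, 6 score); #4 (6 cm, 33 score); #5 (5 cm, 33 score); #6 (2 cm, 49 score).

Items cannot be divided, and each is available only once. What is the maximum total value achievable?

Check high-value combinations within 27 cm:
- #1+#2+#5+#6: length 16+4+5+2=27, value 40+17+33+49=139
- #2+#3+#4+#5+#6: length 4+5+6+5+2=22, value 17+6+33+33+49=138
- #2+#4+#5+#6: length 4+6+5+2=17, value 17+33+33+49=132
- #1+#5+#6: length 16+5+2=23, value 40+33+49=122
Best: 139 score.

139 score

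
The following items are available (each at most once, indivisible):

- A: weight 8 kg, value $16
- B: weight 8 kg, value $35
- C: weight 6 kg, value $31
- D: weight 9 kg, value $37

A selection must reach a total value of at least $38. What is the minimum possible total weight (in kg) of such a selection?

Subsets with value ≥ 38, sorted by total weight:
- B+C: weight 14, value 66
- A+C: weight 14, value 47
- C+D: weight 15, value 68
- A+B: weight 16, value 51
Minimum weight: 14 kg.

14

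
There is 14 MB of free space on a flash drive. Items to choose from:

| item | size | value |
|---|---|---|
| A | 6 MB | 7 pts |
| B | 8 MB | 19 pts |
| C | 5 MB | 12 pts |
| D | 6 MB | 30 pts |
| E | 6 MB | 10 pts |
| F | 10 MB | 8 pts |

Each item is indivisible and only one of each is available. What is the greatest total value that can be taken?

49 pts

Check high-value combinations within 14 MB:
- B+D: size 8+6=14, value 19+30=49
- C+D: size 5+6=11, value 12+30=42
- D+E: size 6+6=12, value 30+10=40
- A+D: size 6+6=12, value 7+30=37
- B+C: size 8+5=13, value 19+12=31
Best: 49 pts.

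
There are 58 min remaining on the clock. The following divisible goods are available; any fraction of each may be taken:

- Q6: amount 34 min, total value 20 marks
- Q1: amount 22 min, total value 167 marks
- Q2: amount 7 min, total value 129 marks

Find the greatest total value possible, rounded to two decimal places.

Take in order of value per unit:
- Q2 (129/7 per unit): all 7 → value 129, running total 129.00
- Q1 (167/22 per unit): all 22 → value 167, running total 296.00
- Q6 (20/34 per unit): 29 of 34 → value 29×20/34 = 17.0588, running total 313.06
Total 313.06.

313.06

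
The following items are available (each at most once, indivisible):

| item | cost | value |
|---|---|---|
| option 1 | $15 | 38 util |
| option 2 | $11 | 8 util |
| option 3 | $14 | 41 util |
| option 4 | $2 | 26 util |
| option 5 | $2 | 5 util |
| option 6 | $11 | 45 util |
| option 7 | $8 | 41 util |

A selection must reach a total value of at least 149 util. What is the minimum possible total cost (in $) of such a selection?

35

Subsets with value ≥ 149, sorted by total cost:
- option 3+option 4+option 6+option 7: cost 35, value 153
- option 1+option 4+option 6+option 7: cost 36, value 150
- option 3+option 4+option 5+option 6+option 7: cost 37, value 158
- option 1+option 4+option 5+option 6+option 7: cost 38, value 155
Minimum cost: 35 $.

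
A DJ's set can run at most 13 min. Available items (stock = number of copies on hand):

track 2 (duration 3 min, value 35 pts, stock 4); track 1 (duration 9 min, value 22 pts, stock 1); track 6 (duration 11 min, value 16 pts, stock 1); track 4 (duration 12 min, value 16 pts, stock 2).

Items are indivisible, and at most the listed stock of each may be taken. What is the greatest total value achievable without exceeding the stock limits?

140 pts

Best selections within duration 13 and stock limits:
- 4×track 2: duration 12, value 140
- 3×track 2: duration 9, value 105
- 2×track 2: duration 6, value 70
Best: 140 pts.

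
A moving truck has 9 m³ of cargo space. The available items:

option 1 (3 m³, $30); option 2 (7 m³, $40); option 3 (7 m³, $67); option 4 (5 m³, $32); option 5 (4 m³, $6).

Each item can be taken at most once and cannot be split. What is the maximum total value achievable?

$67

Check high-value combinations within 9 m³:
- option 3: volume 7, value 67
- option 1+option 4: volume 3+5=8, value 30+32=62
- option 2: volume 7, value 40
Best: $67.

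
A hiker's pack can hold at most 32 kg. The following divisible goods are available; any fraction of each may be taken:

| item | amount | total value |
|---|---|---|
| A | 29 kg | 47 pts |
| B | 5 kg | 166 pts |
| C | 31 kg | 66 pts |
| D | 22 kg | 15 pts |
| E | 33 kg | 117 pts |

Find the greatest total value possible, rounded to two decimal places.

261.73

Take in order of value per unit:
- B (166/5 per unit): all 5 → value 166, running total 166.00
- E (117/33 per unit): 27 of 33 → value 27×117/33 = 95.7273, running total 261.73
Total 261.73.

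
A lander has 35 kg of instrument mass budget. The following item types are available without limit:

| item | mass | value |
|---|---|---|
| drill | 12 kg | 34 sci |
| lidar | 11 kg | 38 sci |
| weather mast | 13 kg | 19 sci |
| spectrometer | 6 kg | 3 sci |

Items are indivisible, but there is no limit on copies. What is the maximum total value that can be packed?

114 sci

Best value-per-unit is lidar at 38/11, and filling with it alone uses mass 3×11=33. No mix of the others beats 3×38 = 114.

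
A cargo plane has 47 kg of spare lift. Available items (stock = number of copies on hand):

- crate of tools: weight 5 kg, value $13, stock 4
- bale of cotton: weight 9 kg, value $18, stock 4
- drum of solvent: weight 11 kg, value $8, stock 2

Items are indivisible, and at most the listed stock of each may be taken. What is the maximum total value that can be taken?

Best selections within weight 47 and stock limits:
- 4×crate of tools + 3×bale of cotton: weight 47, value 106
- 2×crate of tools + 4×bale of cotton: weight 46, value 98
- 3×crate of tools + 3×bale of cotton: weight 42, value 93
- 4×crate of tools + 2×bale of cotton: weight 38, value 88
Best: $106.

$106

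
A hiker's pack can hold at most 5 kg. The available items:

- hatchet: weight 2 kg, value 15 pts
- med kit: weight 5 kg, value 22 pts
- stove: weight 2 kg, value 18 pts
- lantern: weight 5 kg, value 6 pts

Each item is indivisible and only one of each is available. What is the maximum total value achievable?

33 pts

This is a 0/1 knapsack; check combinations near the capacity.
- hatchet+stove: weight 2+2=4, value 15+18=33
- med kit: weight 5, value 22
- stove: weight 2, value 18
- hatchet: weight 2, value 15
Best: 33 pts.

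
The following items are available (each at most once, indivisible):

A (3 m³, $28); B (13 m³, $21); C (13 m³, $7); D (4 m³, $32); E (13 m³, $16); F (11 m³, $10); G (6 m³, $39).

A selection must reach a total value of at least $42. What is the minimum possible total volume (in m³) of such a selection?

Subsets with value ≥ 42, sorted by total volume:
- A+D: volume 7, value 60
- A+G: volume 9, value 67
- D+G: volume 10, value 71
Minimum volume: 7 m³.

7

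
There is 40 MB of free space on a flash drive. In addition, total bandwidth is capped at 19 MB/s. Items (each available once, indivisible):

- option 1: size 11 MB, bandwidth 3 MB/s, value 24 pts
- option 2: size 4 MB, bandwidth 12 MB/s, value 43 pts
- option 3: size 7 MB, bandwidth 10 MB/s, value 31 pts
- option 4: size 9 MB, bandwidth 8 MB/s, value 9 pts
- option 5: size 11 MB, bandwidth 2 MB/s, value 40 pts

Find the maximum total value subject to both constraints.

107 pts

Feasible sets respecting both limits:
- option 1+option 2+option 5: size 26, bandwidth 17, value 107
- option 1+option 3+option 5: size 29, bandwidth 15, value 95
- option 2+option 5: size 15, bandwidth 14, value 83
Best: 107 pts.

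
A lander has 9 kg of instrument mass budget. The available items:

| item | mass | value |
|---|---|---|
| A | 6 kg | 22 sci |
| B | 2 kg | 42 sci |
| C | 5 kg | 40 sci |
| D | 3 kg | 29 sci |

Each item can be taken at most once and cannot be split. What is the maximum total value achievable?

82 sci

Check high-value combinations within 9 kg:
- B+C: mass 2+5=7, value 42+40=82
- B+D: mass 2+3=5, value 42+29=71
- C+D: mass 5+3=8, value 40+29=69
Best: 82 sci.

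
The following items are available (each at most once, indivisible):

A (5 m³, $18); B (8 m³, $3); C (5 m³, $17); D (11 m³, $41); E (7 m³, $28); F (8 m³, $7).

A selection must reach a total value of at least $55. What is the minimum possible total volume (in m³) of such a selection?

Subsets with value ≥ 55, sorted by total volume:
- A+D: volume 16, value 59
- C+D: volume 16, value 58
- A+C+E: volume 17, value 63
- D+E: volume 18, value 69
Minimum volume: 16 m³.

16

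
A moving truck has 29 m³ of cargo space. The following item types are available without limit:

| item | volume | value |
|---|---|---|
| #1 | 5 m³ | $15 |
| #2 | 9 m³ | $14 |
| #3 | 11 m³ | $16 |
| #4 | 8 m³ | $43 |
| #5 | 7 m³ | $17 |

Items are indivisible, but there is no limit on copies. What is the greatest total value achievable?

$144

Best value-per-unit is #4 at 43/8; filling with it alone gives 3×43 = 129.
Optimal mix: 1×#1 + 3×#4 → volume 29, value 144.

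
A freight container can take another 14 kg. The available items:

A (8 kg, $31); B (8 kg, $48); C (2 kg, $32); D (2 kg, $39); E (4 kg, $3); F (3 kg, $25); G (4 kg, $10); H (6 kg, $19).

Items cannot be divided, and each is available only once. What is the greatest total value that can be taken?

This is a 0/1 knapsack; check combinations near the capacity.
- B+C+D: weight 8+2+2=12, value 48+32+39=119
- C+D+F+H: weight 2+2+3+6=13, value 32+39+25+19=115
- B+D+F: weight 8+2+3=13, value 48+39+25=112
Best: $119.

$119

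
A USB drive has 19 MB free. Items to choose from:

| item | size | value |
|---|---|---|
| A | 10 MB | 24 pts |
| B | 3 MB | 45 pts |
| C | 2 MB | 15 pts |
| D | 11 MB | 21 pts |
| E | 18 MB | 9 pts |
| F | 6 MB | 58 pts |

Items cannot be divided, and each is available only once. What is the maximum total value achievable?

Check high-value combinations within 19 MB:
- A+B+F: size 10+3+6=19, value 24+45+58=127
- B+C+F: size 3+2+6=11, value 45+15+58=118
- B+F: size 3+6=9, value 45+58=103
- A+C+F: size 10+2+6=18, value 24+15+58=97
- C+D+F: size 2+11+6=19, value 15+21+58=94
Best: 127 pts.

127 pts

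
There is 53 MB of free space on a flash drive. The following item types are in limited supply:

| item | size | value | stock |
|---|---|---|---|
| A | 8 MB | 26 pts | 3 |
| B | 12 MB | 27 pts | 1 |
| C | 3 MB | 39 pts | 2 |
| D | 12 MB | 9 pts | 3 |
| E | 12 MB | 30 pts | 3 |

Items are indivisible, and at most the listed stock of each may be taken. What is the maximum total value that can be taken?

194 pts

Top feasible selections:
- 1×A + 2×C + 3×E: size 50, value 194
- 1×A + 1×B + 2×C + 2×E: size 50, value 191
- 2×A + 2×C + 2×E: size 46, value 190
Best: 194 pts.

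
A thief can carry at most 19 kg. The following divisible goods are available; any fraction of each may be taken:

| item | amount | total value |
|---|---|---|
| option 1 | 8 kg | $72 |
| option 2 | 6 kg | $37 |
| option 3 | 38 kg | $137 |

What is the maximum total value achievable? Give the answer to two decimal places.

Take in order of value per unit:
- option 1 (72/8 per unit): all 8 → value 72, running total 72.00
- option 2 (37/6 per unit): all 6 → value 37, running total 109.00
- option 3 (137/38 per unit): 5 of 38 → value 5×137/38 = 18.0263, running total 127.03
Total 127.03.

127.03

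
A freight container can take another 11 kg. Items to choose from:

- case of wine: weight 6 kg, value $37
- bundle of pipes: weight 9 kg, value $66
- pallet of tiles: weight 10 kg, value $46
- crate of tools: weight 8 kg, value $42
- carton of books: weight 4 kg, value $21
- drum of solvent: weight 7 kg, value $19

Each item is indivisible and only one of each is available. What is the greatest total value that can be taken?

This is a 0/1 knapsack; check combinations near the capacity.
- bundle of pipes: weight 9, value 66
- case of wine+carton of books: weight 6+4=10, value 37+21=58
- pallet of tiles: weight 10, value 46
- crate of tools: weight 8, value 42
- carton of books+drum of solvent: weight 4+7=11, value 21+19=40
Best: $66.

$66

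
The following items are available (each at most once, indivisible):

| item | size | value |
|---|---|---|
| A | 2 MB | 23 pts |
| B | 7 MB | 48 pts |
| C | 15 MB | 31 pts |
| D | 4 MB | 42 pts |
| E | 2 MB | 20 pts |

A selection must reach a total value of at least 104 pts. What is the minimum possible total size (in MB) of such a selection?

13

Subsets with value ≥ 104, sorted by total size:
- A+B+D: size 13, value 113
- B+D+E: size 13, value 110
- A+B+D+E: size 15, value 133
Minimum size: 13 MB.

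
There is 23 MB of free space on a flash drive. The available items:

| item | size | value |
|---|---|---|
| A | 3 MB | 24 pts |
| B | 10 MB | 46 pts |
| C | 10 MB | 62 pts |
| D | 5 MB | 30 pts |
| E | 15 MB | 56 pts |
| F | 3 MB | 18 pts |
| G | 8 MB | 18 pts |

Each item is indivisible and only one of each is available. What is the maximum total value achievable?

134 pts

This is a 0/1 knapsack; check combinations near the capacity.
- A+C+D+F: size 3+10+5+3=21, value 24+62+30+18=134
- A+B+C: size 3+10+10=23, value 24+46+62=132
- B+C+F: size 10+10+3=23, value 46+62+18=126
Best: 134 pts.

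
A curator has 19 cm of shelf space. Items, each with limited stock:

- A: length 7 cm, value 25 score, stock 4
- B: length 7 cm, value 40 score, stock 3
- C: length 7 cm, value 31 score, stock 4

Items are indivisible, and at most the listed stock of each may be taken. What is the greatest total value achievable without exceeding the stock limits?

Top feasible selections:
- 2×B: length 14, value 80
- 1×B + 1×C: length 14, value 71
Best: 80 score.

80 score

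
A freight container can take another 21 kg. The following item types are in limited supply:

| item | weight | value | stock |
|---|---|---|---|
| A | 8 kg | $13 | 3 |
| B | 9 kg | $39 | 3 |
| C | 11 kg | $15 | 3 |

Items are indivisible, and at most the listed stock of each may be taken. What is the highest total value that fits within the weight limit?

$78

Top feasible selections:
- 2×B: weight 18, value 78
- 1×B + 1×C: weight 20, value 54
- 1×A + 1×B: weight 17, value 52
- 1×B: weight 9, value 39
Best: $78.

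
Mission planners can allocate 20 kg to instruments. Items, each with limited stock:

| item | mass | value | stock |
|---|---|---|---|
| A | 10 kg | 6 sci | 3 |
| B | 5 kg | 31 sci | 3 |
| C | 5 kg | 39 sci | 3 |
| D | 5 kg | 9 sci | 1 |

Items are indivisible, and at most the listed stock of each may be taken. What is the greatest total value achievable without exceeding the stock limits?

Top feasible selections:
- 1×B + 3×C: mass 20, value 148
- 2×B + 2×C: mass 20, value 140
- 3×B + 1×C: mass 20, value 132
Best: 148 sci.

148 sci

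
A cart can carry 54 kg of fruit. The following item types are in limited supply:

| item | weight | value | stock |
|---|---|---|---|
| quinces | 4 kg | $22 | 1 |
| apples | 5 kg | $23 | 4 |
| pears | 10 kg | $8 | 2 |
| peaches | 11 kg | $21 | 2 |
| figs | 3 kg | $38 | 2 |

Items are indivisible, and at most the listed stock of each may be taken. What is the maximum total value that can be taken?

$232

Top feasible selections:
- 1×quinces + 4×apples + 2×peaches + 2×figs: weight 52, value 232
- 1×quinces + 4×apples + 1×pears + 1×peaches + 2×figs: weight 51, value 219
- 1×quinces + 4×apples + 1×peaches + 2×figs: weight 41, value 211
Best: $232.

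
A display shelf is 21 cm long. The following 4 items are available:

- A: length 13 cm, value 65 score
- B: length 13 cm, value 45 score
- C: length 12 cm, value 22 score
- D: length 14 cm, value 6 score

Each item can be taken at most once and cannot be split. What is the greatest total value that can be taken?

Check high-value combinations within 21 cm:
- A: length 13, value 65
- B: length 13, value 45
- C: length 12, value 22
Best: 65 score.

65 score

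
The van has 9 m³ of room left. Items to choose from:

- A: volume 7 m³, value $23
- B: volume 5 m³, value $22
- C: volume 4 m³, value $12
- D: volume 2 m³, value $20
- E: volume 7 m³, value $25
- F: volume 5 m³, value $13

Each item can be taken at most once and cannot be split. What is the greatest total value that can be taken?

$45

Check high-value combinations within 9 m³:
- D+E: volume 2+7=9, value 20+25=45
- A+D: volume 7+2=9, value 23+20=43
- B+D: volume 5+2=7, value 22+20=42
Best: $45.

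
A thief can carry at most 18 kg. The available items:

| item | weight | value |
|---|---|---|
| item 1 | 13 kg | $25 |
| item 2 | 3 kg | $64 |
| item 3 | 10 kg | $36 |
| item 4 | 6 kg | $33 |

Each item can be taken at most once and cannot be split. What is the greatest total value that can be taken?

$100

This is a 0/1 knapsack; check combinations near the capacity.
- item 2+item 3: weight 3+10=13, value 64+36=100
- item 2+item 4: weight 3+6=9, value 64+33=97
- item 1+item 2: weight 13+3=16, value 25+64=89
- item 3+item 4: weight 10+6=16, value 36+33=69
- item 2: weight 3, value 64
Best: $100.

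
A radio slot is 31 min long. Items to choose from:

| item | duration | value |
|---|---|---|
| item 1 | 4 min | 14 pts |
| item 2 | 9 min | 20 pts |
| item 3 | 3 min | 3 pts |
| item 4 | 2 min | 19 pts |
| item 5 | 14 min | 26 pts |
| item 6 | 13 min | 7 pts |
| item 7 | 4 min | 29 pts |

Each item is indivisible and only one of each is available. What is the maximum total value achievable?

94 pts

Check high-value combinations within 31 min:
- item 2+item 4+item 5+item 7: duration 9+2+14+4=29, value 20+19+26+29=94
- item 1+item 3+item 4+item 5+item 7: duration 4+3+2+14+4=27, value 14+3+19+26+29=91
- item 1+item 2+item 5+item 7: duration 4+9+14+4=31, value 14+20+26+29=89
Best: 94 pts.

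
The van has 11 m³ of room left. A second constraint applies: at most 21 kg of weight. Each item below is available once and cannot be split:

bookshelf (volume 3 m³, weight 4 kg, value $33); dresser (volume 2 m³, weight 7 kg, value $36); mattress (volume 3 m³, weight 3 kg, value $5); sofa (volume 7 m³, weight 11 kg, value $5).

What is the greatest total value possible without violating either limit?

Feasible sets respecting both limits:
- bookshelf+dresser+mattress: volume 8, weight 14, value 74
- bookshelf+dresser: volume 5, weight 11, value 69
- dresser+mattress: volume 5, weight 10, value 41
Best: $74.

$74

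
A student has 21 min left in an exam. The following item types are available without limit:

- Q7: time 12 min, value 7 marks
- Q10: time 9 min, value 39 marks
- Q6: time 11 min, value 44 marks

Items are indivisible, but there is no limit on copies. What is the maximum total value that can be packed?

83 marks

Best value-per-unit is Q10 at 39/9; filling with it alone gives 2×39 = 78.
Optimal mix: 1×Q10 + 1×Q6 → time 20, value 83.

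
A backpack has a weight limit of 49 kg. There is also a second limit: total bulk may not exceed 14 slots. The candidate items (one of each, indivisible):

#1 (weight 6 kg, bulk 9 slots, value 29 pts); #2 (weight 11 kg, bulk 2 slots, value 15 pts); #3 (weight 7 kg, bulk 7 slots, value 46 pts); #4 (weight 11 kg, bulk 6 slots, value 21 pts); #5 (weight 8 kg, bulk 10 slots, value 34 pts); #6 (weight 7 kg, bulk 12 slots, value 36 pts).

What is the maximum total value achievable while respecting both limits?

Feasible sets respecting both limits:
- #3+#4: weight 18, bulk 13, value 67
- #2+#3: weight 18, bulk 9, value 61
- #2+#6: weight 18, bulk 14, value 51
- #2+#5: weight 19, bulk 12, value 49
Best: 67 pts.

67 pts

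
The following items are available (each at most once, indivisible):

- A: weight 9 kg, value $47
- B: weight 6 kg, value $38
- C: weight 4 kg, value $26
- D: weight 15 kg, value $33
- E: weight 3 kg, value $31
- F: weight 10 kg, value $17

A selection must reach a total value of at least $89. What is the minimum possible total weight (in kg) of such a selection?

13

Subsets with value ≥ 89, sorted by total weight:
- B+C+E: weight 13, value 95
- A+C+E: weight 16, value 104
- A+B+E: weight 18, value 116
- A+B+C: weight 19, value 111
Minimum weight: 13 kg.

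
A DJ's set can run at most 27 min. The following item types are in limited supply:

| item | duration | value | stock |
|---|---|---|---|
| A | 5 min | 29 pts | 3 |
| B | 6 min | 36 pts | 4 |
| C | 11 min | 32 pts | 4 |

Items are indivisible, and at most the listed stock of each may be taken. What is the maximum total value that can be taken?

Best selections within duration 27 and stock limits:
- 3×A + 2×B: duration 27, value 159
- 4×B: duration 24, value 144
- 1×A + 3×B: duration 23, value 137
- 2×A + 2×B: duration 22, value 130
Best: 159 pts.

159 pts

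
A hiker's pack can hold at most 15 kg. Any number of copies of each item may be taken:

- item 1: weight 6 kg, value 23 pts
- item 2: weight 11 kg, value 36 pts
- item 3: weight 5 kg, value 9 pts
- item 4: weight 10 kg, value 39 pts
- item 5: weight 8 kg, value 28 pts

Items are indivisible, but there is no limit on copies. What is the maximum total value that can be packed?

Best value-per-unit is item 4 at 39/10; filling with it alone gives 1×39 = 39.
Optimal mix: 1×item 1 + 1×item 5 → weight 14, value 51.

51 pts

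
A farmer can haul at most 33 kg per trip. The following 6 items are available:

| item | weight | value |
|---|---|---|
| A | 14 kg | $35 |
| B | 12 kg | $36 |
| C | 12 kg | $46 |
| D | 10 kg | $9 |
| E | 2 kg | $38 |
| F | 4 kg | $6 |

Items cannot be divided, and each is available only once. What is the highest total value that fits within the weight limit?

This is a 0/1 knapsack; check combinations near the capacity.
- B+C+E+F: weight 12+12+2+4=30, value 36+46+38+6=126
- A+C+E+F: weight 14+12+2+4=32, value 35+46+38+6=125
- B+C+E: weight 12+12+2=26, value 36+46+38=120
- A+C+E: weight 14+12+2=28, value 35+46+38=119
- A+B+E+F: weight 14+12+2+4=32, value 35+36+38+6=115
Best: $126.

$126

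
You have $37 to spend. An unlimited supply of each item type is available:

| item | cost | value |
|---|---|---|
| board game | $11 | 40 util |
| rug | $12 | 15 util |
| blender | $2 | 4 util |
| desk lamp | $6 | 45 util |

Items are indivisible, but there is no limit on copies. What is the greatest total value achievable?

Best value-per-unit is desk lamp at 45/6, and filling with it alone uses cost 6×6=36. No mix of the others beats 6×45 = 270.

270 util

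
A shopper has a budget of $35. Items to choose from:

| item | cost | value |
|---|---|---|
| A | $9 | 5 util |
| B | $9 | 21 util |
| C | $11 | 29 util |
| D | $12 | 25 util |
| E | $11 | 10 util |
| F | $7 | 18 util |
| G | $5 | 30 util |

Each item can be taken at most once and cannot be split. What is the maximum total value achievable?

102 util

Check high-value combinations within $35:
- C+D+F+G: cost 11+12+7+5=35, value 29+25+18+30=102
- B+C+F+G: cost 9+11+7+5=32, value 21+29+18+30=98
- B+D+F+G: cost 9+12+7+5=33, value 21+25+18+30=94
- C+E+F+G: cost 11+11+7+5=34, value 29+10+18+30=87
- A+B+C+G: cost 9+9+11+5=34, value 5+21+29+30=85
Best: 102 util.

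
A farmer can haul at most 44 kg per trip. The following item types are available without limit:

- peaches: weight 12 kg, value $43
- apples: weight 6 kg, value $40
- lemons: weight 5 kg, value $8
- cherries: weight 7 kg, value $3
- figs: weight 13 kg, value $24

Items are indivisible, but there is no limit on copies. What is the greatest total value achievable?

$280

Best value-per-unit is apples at 40/6, and filling with it alone uses weight 7×6=42. No mix of the others beats 7×40 = 280.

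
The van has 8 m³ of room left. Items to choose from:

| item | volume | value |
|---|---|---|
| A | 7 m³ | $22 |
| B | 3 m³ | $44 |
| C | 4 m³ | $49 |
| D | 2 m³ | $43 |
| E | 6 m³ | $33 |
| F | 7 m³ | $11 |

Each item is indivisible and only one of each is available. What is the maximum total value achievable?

Check high-value combinations within 8 m³:
- B+C: volume 3+4=7, value 44+49=93
- C+D: volume 4+2=6, value 49+43=92
- B+D: volume 3+2=5, value 44+43=87
- D+E: volume 2+6=8, value 43+33=76
Best: $93.

$93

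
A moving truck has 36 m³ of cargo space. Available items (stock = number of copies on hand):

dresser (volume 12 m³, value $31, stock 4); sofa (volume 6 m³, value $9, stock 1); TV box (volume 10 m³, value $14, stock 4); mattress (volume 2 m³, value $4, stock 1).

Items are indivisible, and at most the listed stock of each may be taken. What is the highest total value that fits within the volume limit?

$93

Best selections within volume 36 and stock limits:
- 3×dresser: volume 36, value 93
- 2×dresser + 1×TV box + 1×mattress: volume 36, value 80
- 2×dresser + 1×TV box: volume 34, value 76
Best: $93.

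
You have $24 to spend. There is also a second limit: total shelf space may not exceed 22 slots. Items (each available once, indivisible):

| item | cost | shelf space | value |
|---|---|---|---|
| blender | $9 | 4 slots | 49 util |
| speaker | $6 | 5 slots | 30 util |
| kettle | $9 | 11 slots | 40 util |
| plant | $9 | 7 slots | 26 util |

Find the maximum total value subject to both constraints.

Feasible sets respecting both limits:
- blender+speaker+kettle: cost 24, shelf space 20, value 119
- blender+speaker+plant: cost 24, shelf space 16, value 105
- blender+kettle: cost 18, shelf space 15, value 89
Best: 119 util.

119 util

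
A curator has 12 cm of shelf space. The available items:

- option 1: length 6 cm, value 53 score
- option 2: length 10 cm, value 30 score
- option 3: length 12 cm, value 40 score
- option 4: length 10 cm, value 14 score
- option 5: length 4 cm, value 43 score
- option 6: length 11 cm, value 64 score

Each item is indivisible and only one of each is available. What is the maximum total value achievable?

96 score

This is a 0/1 knapsack; check combinations near the capacity.
- option 1+option 5: length 6+4=10, value 53+43=96
- option 6: length 11, value 64
- option 1: length 6, value 53
- option 5: length 4, value 43
Best: 96 score.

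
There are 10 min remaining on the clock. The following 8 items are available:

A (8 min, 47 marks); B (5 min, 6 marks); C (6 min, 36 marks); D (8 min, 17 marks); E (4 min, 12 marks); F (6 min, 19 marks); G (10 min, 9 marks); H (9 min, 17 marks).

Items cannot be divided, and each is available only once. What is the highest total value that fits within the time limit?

Check high-value combinations within 10 min:
- C+E: time 6+4=10, value 36+12=48
- A: time 8, value 47
- C: time 6, value 36
- E+F: time 4+6=10, value 12+19=31
Best: 48 marks.

48 marks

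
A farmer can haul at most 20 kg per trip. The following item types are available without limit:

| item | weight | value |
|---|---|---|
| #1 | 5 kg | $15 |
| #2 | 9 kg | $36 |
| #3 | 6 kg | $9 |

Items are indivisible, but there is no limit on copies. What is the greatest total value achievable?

Best value-per-unit is #2 at 36/9, and filling with it alone uses weight 2×9=18. No mix of the others beats 2×36 = 72.

$72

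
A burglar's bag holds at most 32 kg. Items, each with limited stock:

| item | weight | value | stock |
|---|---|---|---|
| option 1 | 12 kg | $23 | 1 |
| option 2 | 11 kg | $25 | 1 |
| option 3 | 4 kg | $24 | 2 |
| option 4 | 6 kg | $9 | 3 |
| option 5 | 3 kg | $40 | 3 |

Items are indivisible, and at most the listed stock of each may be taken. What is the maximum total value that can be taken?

$193

Best selections within weight 32 and stock limits:
- 1×option 2 + 2×option 3 + 3×option 5: weight 28, value 193
- 1×option 1 + 2×option 3 + 3×option 5: weight 29, value 191
Best: $193.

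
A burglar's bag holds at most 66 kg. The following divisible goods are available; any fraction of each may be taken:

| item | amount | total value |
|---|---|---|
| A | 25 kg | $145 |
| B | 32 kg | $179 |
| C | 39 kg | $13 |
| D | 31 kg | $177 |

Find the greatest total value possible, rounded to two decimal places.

Take in order of value per unit:
- A (145/25 per unit): all 25 → value 145, running total 145.00
- D (177/31 per unit): all 31 → value 177, running total 322.00
- B (179/32 per unit): 10 of 32 → value 10×179/32 = 55.9375, running total 377.94
Total 377.94.

377.94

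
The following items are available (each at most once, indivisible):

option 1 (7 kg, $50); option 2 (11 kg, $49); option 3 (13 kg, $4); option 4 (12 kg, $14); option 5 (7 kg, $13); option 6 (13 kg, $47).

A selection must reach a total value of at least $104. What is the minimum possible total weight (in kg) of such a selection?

25

Subsets with value ≥ 104, sorted by total weight:
- option 1+option 2+option 5: weight 25, value 112
- option 1+option 5+option 6: weight 27, value 110
- option 1+option 2+option 4: weight 30, value 113
- option 1+option 2+option 6: weight 31, value 146
Minimum weight: 25 kg.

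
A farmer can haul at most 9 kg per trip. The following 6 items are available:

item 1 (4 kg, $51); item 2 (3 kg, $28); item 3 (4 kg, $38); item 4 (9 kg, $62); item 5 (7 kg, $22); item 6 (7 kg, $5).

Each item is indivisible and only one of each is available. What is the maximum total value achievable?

Check high-value combinations within 9 kg:
- item 1+item 3: weight 4+4=8, value 51+38=89
- item 1+item 2: weight 4+3=7, value 51+28=79
- item 2+item 3: weight 3+4=7, value 28+38=66
- item 4: weight 9, value 62
Best: $89.

$89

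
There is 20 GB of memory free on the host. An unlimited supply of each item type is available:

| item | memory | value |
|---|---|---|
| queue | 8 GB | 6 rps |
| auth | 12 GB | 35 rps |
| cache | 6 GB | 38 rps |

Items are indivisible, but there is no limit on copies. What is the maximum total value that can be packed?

Best value-per-unit is cache at 38/6, and filling with it alone uses memory 3×6=18. No mix of the others beats 3×38 = 114.

114 rps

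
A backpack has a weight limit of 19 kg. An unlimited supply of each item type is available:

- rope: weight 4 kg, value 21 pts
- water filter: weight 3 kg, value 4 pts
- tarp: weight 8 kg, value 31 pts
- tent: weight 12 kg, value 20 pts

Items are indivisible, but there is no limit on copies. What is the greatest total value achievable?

88 pts

Best value-per-unit is rope at 21/4; filling with it alone gives 4×21 = 84.
Optimal mix: 4×rope + 1×water filter → weight 19, value 88.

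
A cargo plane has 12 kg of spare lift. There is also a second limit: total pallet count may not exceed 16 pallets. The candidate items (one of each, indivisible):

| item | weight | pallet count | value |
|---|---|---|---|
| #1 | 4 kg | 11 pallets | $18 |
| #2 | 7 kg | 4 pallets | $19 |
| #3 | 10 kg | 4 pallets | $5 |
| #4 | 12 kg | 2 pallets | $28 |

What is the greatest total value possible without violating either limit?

Feasible sets respecting both limits:
- #1+#2: weight 11, pallet count 15, value 37
- #4: weight 12, pallet count 2, value 28
- #2: weight 7, pallet count 4, value 19
- #1: weight 4, pallet count 11, value 18
Best: $37.

$37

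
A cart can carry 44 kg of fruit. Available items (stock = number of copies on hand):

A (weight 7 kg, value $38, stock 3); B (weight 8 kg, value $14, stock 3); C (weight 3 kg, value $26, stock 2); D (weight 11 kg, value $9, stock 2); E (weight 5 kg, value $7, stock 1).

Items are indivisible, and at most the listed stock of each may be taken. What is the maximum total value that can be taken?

$194

Best selections within weight 44 and stock limits:
- 3×A + 2×B + 2×C: weight 43, value 194
- 3×A + 1×B + 2×C + 1×E: weight 40, value 187
- 3×A + 2×C + 1×D + 1×E: weight 43, value 182
Best: $194.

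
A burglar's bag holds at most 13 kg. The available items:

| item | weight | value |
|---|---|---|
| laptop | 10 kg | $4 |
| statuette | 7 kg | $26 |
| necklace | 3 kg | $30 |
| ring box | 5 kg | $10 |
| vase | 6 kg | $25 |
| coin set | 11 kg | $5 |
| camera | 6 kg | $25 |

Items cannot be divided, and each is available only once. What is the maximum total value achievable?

Check high-value combinations within 13 kg:
- statuette+necklace: weight 7+3=10, value 26+30=56
- necklace+vase: weight 3+6=9, value 30+25=55
- necklace+camera: weight 3+6=9, value 30+25=55
Best: $56.

$56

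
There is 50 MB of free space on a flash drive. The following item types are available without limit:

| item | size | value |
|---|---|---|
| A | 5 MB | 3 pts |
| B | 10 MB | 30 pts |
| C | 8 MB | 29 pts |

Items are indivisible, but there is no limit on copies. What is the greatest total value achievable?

Best value-per-unit is C at 29/8; filling with it alone gives 6×29 = 174.
Optimal mix: 1×B + 5×C → size 50, value 175.

175 pts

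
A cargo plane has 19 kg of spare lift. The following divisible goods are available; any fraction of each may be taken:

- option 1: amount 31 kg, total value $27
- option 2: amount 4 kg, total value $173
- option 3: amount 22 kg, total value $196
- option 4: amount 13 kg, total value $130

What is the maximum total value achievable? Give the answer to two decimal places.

320.82

Take in order of value per unit:
- option 2 (173/4 per unit): all 4 → value 173, running total 173.00
- option 4 (130/13 per unit): all 13 → value 130, running total 303.00
- option 3 (196/22 per unit): 2 of 22 → value 2×196/22 = 17.8182, running total 320.82
Total 320.82.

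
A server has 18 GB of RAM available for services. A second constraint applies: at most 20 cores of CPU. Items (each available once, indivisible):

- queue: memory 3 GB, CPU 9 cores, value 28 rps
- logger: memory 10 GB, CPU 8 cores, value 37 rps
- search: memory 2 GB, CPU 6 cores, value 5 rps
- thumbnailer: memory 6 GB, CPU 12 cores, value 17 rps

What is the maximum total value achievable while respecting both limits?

65 rps

Feasible sets respecting both limits:
- queue+logger: memory 13, CPU 17, value 65
- logger+thumbnailer: memory 16, CPU 20, value 54
- logger+search: memory 12, CPU 14, value 42
- logger: memory 10, CPU 8, value 37
Best: 65 rps.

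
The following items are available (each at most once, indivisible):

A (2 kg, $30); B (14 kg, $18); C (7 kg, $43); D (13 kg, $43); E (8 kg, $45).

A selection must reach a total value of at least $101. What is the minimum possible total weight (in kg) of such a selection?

Subsets with value ≥ 101, sorted by total weight:
- A+C+E: weight 17, value 118
- A+C+D: weight 22, value 116
- A+D+E: weight 23, value 118
- C+D+E: weight 28, value 131
Minimum weight: 17 kg.

17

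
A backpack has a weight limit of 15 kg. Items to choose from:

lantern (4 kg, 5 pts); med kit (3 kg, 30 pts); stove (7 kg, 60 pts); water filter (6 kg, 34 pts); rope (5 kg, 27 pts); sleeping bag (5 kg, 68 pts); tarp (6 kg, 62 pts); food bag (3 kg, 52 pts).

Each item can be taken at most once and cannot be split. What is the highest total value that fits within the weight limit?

Check high-value combinations within 15 kg:
- sleeping bag+tarp+food bag: weight 5+6+3=14, value 68+62+52=182
- stove+sleeping bag+food bag: weight 7+5+3=15, value 60+68+52=180
- med kit+sleeping bag+tarp: weight 3+5+6=14, value 30+68+62=160
- med kit+stove+sleeping bag: weight 3+7+5=15, value 30+60+68=158
- lantern+med kit+sleeping bag+food bag: weight 4+3+5+3=15, value 5+30+68+52=155
Best: 182 pts.

182 pts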